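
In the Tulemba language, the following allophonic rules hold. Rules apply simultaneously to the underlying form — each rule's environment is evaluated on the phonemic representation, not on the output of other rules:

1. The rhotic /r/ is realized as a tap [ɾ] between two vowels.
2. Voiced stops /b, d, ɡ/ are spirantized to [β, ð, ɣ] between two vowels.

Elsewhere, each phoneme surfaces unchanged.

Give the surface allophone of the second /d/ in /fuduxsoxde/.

/d/ — between /x/ and /e/; rule 2 does not apply here → [d].

[d]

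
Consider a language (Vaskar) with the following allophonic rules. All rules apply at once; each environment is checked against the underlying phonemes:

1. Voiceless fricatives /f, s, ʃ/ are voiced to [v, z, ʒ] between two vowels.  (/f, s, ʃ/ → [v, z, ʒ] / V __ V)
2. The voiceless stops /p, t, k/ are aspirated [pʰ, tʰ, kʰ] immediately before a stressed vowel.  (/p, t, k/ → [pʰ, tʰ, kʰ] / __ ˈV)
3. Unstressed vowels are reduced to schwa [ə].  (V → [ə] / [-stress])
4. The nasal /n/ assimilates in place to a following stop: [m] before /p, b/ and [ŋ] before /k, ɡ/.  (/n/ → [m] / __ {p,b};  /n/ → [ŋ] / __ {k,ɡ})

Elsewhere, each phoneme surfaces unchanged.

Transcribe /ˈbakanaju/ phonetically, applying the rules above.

/a/ (between /b/ and /k/): rule 3 targets it, but not in an unstressed syllable → unchanged [a].
/k/ — between /a/ and /a/; rule 2 does not apply here → [k].
/a/ (between /k/ and /n/) occurs in an unstressed syllable → [ə] by rule 3.
/n/ (between /a/ and /a/): rule 4 targets it, but not before a labial or velar stop → unchanged [n].
/a/ — between /n/ and /j/, in an unstressed syllable — surfaces as [ə] (rule 3).
/u/ (word-final) occurs in an unstressed syllable → [ə] by rule 3.

[ˈbakənəjə]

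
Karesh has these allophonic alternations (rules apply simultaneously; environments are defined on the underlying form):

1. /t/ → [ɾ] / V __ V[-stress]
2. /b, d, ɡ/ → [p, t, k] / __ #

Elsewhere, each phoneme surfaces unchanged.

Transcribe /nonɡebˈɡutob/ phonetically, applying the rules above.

[nonɡebˈɡuɾop]

/n/ — not in any rule's target class → [n].
/o/ (between /n/ and /n/) is unaffected → [o].
/n/ (between /o/ and /ɡ/) is unaffected → [n].
/ɡ/ (between /n/ and /e/): rule 2 targets it, but not word-finally → unchanged [ɡ].
/e/ (between /ɡ/ and /b/) is unaffected → [e].
/b/ (between /e/ and /ɡ/) fails the environment for rule 2, so it stays [b].
/ɡ/ — between /b/ and /u/; rule 2 does not apply here → [ɡ].
/u/ stays [u].
/t/ — between /u/ and /o/, between a vowel and a following unstressed vowel — surfaces as [ɾ] (rule 1).
/o/ (between /t/ and /b/): no rule targets it → [o].
/b/ — word-final, word-finally — surfaces as [p] (rule 2).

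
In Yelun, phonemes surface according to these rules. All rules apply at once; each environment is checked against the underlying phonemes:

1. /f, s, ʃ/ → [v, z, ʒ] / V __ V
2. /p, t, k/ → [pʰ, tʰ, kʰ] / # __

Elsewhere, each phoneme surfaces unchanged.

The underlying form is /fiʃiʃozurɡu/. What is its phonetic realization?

[fiʒiʒozurɡu]

/f/ — word-initial; rule 1 does not apply here → [f].
/i/ stays [i].
/ʃ/ (between /i/ and /i/) occurs between two vowels → [ʒ] by rule 1.
/i/ (between /ʃ/ and /ʃ/): no rule targets it → [i].
/ʃ/ (between /i/ and /o/): between two vowels, so rule 1 applies → [ʒ].
/o/ (between /ʃ/ and /z/) is unaffected → [o].
/z/ stays [z].
/u/ — not in any rule's target class → [u].
/r/ (between /u/ and /ɡ/): no rule targets it → [r].
/ɡ/ (between /r/ and /u/): no rule targets it → [ɡ].
/u/ (word-final): no rule targets it → [u].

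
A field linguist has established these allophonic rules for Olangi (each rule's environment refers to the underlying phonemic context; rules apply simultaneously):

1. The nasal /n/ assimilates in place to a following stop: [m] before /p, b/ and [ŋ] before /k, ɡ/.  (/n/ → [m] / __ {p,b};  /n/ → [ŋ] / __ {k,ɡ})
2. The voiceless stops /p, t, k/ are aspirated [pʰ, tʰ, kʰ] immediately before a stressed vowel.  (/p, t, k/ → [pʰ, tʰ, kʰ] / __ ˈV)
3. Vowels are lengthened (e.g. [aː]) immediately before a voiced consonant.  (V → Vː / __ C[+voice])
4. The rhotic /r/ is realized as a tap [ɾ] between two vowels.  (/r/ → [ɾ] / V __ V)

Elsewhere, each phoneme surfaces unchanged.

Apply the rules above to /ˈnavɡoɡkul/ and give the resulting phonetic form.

/n/ (word-initial) fails the environment for rule 1, so it stays [n].
/a/ meets the environment for rule 3 (before a voiced consonant) → [aː].
/o/ (between /ɡ/ and /ɡ/): before a voiced consonant, so rule 3 applies → [oː].
/k/ (between /ɡ/ and /u/) is in the target of rule 2 but the environment (immediately before a stressed vowel) is not met → [k].
Rule 3 applies to /u/ (between /k/ and /l/: before a voiced consonant) → [uː].

[ˈnaːvɡoːɡkuːl]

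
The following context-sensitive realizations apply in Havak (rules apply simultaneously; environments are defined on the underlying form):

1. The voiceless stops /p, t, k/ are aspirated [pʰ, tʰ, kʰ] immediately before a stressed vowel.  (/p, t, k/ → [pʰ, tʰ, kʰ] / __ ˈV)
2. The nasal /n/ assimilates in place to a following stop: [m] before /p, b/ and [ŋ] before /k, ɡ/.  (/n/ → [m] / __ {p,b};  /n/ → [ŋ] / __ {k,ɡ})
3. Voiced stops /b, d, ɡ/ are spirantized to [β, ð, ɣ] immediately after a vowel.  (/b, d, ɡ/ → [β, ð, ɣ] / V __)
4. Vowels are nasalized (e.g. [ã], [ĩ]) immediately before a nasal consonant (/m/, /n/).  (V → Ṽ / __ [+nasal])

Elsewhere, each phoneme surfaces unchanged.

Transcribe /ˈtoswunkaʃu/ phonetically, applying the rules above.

Rule 1 applies to /t/ (word-initial: immediately before a stressed vowel) → [tʰ].
/o/ (between /t/ and /s/) fails the environment for rule 4, so it stays [o].
/s/ (between /o/ and /w/): no rule targets it → [s].
/w/ (between /s/ and /u/): no rule targets it → [w].
/u/ meets the environment for rule 4 (before a nasal consonant) → [ũ].
/n/ (between /u/ and /k/): before a labial or velar stop, so rule 2 applies → [ŋ].
/k/ (between /n/ and /a/) is in the target of rule 1 but the environment (immediately before a stressed vowel) is not met → [k].
/a/ — between /k/ and /ʃ/; rule 4 does not apply here → [a].
/ʃ/ (between /a/ and /u/) is unaffected → [ʃ].
/u/ (word-final) fails the environment for rule 4, so it stays [u].

[ˈtʰoswũŋkaʃu]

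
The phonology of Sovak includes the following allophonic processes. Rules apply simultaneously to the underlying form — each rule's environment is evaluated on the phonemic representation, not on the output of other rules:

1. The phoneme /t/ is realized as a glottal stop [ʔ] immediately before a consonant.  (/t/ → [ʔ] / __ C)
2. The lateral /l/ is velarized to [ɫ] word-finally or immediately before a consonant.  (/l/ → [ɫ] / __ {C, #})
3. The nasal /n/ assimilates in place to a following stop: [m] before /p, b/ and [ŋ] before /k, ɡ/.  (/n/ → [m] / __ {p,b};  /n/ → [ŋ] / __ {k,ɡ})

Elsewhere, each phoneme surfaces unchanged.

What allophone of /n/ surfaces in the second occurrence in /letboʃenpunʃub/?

/n/ (between /u/ and /ʃ/) fails the environment for rule 3, so it stays [n].

[n]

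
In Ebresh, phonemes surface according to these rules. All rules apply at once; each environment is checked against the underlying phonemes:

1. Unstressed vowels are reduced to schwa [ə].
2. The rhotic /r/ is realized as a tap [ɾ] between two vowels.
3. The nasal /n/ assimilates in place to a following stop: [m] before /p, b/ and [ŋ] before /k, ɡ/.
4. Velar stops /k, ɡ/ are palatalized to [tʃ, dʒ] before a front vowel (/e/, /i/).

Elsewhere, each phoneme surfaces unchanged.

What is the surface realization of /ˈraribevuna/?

[ˈraɾəbəvənə]

/r/ (word-initial) fails the environment for rule 2, so it stays [r].
/a/ (between /r/ and /r/): rule 1 targets it, but not in an unstressed syllable → unchanged [a].
/r/ meets the environment for rule 2 (between two vowels) → [ɾ].
/i/ (between /r/ and /b/): in an unstressed syllable, so rule 1 applies → [ə].
/e/ (between /b/ and /v/) occurs in an unstressed syllable → [ə] by rule 1.
/u/ (between /v/ and /n/): in an unstressed syllable, so rule 1 applies → [ə].
/n/ (between /u/ and /a/): rule 3 targets it, but not before a labial or velar stop → unchanged [n].
/a/ (word-final) occurs in an unstressed syllable → [ə] by rule 1.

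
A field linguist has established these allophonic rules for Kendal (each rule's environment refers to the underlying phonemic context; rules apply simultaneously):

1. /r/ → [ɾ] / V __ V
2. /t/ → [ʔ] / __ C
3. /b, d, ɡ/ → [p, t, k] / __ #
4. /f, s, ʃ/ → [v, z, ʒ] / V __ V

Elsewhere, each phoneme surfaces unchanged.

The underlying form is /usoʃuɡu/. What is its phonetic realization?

Rule 4 applies to /s/ (between /u/ and /o/: between two vowels) → [z].
Rule 4 applies to /ʃ/ (between /o/ and /u/: between two vowels) → [ʒ].
/ɡ/ (between /u/ and /u/) fails the environment for rule 3, so it stays [ɡ].

[uzoʒuɡu]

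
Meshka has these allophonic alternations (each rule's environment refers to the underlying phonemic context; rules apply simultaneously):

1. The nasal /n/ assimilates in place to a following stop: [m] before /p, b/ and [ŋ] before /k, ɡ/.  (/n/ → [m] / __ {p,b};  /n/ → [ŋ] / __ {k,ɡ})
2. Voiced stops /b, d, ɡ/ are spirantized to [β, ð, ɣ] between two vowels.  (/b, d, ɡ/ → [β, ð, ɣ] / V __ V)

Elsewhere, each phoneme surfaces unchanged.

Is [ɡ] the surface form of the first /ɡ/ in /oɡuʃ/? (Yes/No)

Rule 2 applies to /ɡ/ (between /o/ and /u/: between two vowels) → [ɣ].
The actual realization is [ɣ], not [ɡ].

No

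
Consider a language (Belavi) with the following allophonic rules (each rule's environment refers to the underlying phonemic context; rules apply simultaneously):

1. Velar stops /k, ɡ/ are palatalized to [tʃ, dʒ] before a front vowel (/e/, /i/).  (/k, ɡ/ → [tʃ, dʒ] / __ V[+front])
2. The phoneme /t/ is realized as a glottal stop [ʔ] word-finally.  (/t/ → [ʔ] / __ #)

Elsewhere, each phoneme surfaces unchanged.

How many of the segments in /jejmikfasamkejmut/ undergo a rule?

Segments that undergo a rule: /k/ → [tʃ] (rule 1); /t/ → [ʔ] (rule 2).
All other segments surface unchanged.

2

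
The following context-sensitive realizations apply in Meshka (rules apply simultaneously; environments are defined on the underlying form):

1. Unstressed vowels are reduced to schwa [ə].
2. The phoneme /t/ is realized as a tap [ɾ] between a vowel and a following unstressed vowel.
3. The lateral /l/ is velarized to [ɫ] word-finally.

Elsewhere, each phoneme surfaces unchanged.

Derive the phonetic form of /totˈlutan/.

[tətˈluɾən]

/t/ (word-initial): rule 2 targets it, but not between a vowel and a following unstressed vowel → unchanged [t].
/o/ (between /t/ and /t/) occurs in an unstressed syllable → [ə] by rule 1.
/t/ (between /o/ and /l/) fails the environment for rule 2, so it stays [t].
/l/ (between /t/ and /u/): rule 3 targets it, but not word-finally → unchanged [l].
/u/ (between /l/ and /t/) is in the target of rule 1 but the environment (in an unstressed syllable) is not met → [u].
/t/ — between /u/ and /a/, between a vowel and a following unstressed vowel — surfaces as [ɾ] (rule 2).
/a/ (between /t/ and /n/) occurs in an unstressed syllable → [ə] by rule 1.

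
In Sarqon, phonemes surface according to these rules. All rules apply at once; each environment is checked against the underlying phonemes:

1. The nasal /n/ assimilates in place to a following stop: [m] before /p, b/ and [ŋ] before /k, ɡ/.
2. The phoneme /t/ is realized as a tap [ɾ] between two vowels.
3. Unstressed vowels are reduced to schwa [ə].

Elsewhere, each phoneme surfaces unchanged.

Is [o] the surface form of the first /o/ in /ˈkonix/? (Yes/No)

Yes

/o/ (between /k/ and /n/): rule 3 targets it, but not in an unstressed syllable → unchanged [o].
The actual realization is [o], which matches [o].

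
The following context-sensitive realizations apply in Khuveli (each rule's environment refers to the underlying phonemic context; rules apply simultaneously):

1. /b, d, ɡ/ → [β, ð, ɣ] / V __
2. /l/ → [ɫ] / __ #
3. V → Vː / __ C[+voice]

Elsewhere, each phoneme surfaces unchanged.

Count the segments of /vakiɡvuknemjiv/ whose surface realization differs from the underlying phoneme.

4

Segments that undergo a rule: /i/ → [iː] (rule 3); /ɡ/ → [ɣ] (rule 1); /e/ → [eː] (rule 3); /i/ → [iː] (rule 3).
All other segments surface unchanged.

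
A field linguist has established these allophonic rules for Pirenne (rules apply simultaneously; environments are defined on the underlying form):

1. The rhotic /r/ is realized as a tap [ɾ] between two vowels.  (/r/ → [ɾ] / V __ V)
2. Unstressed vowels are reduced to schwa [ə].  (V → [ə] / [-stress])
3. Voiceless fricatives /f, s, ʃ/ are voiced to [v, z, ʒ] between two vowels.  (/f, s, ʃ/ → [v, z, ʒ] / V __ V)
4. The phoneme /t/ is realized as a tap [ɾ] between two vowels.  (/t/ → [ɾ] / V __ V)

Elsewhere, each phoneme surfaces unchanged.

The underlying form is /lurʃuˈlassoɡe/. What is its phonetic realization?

[lərʃəˈlassəɡə]

Rule 2 applies to /u/ (between /l/ and /r/: in an unstressed syllable) → [ə].
/r/ (between /u/ and /ʃ/) is in the target of rule 1 but the environment (between two vowels) is not met → [r].
/ʃ/ — between /r/ and /u/; rule 3 does not apply here → [ʃ].
/u/ (between /ʃ/ and /l/) occurs in an unstressed syllable → [ə] by rule 2.
/a/ (between /l/ and /s/) is in the target of rule 2 but the environment (in an unstressed syllable) is not met → [a].
/s/ — between /a/ and /s/; rule 3 does not apply here → [s].
/s/ — between /s/ and /o/; rule 3 does not apply here → [s].
/o/ meets the environment for rule 2 (in an unstressed syllable) → [ə].
/e/ (word-final) occurs in an unstressed syllable → [ə] by rule 2.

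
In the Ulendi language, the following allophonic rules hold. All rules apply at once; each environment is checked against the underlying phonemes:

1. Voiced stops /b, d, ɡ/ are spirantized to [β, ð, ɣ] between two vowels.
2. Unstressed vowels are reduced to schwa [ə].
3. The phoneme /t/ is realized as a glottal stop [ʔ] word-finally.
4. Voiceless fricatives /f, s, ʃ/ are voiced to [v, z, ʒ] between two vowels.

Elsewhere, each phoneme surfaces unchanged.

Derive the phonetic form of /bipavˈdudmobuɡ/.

/b/ (word-initial): rule 1 targets it, but not between two vowels → unchanged [b].
/i/ (between /b/ and /p/): in an unstressed syllable, so rule 2 applies → [ə].
/a/ — between /p/ and /v/, in an unstressed syllable — surfaces as [ə] (rule 2).
/d/ (between /v/ and /u/) fails the environment for rule 1, so it stays [d].
/u/ (between /d/ and /d/): rule 2 targets it, but not in an unstressed syllable → unchanged [u].
/d/ (between /u/ and /m/): rule 1 targets it, but not between two vowels → unchanged [d].
/o/ meets the environment for rule 2 (in an unstressed syllable) → [ə].
/b/ (between /o/ and /u/): between two vowels, so rule 1 applies → [β].
/u/ meets the environment for rule 2 (in an unstressed syllable) → [ə].
/ɡ/ — word-final; rule 1 does not apply here → [ɡ].

[bəpəvˈdudməβəɡ]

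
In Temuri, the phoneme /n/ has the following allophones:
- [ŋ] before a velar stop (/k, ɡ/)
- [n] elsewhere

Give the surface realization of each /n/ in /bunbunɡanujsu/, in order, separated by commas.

Occurrence 1 (position 3): no conditioning environment matches → elsewhere allophone [n].
Occurrence 2 (position 6): before a velar stop → [ŋ].
Occurrence 3 (position 9): no conditioning environment matches → elsewhere allophone [n].

[n], [ŋ], [n]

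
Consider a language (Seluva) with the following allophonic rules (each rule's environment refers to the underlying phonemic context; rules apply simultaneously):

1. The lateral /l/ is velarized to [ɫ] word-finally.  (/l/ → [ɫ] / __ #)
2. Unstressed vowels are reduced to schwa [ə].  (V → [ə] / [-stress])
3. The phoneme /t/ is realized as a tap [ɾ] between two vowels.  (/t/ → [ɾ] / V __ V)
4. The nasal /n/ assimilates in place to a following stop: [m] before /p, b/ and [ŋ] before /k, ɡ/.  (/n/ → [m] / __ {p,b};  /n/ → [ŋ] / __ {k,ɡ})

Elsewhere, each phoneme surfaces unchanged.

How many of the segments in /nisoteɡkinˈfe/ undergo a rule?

Segments that undergo a rule: /i/ → [ə] (rule 2); /o/ → [ə] (rule 2); /t/ → [ɾ] (rule 3); /e/ → [ə] (rule 2); /i/ → [ə] (rule 2).
All other segments surface unchanged.

5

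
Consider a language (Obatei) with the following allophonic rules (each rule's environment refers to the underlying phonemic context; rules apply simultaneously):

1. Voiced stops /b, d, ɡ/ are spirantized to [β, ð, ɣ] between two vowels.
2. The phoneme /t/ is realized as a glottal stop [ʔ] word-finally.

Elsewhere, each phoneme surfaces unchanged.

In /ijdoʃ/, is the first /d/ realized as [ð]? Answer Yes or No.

/d/ (between /j/ and /o/): rule 1 targets it, but not between two vowels → unchanged [d].
The actual realization is [d], not [ð].

No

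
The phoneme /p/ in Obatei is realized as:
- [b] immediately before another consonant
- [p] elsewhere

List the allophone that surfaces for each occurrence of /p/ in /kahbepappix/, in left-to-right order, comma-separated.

[p], [b], [p]

Occurrence 1 (position 6): no conditioning environment matches → elsewhere allophone [p].
Occurrence 2 (position 8): immediately before another consonant → [b].
Occurrence 3 (position 9): no conditioning environment matches → elsewhere allophone [p].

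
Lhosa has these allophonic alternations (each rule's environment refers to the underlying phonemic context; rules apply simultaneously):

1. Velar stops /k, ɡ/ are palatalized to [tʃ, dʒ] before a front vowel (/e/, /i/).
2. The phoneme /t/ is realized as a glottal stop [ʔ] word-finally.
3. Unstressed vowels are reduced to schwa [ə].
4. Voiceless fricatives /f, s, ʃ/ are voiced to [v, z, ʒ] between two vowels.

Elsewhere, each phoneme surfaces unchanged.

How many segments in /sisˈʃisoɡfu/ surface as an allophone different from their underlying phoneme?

4

Segments that undergo a rule: /i/ → [ə] (rule 3); /s/ → [z] (rule 4); /o/ → [ə] (rule 3); /u/ → [ə] (rule 3).
All other segments surface unchanged.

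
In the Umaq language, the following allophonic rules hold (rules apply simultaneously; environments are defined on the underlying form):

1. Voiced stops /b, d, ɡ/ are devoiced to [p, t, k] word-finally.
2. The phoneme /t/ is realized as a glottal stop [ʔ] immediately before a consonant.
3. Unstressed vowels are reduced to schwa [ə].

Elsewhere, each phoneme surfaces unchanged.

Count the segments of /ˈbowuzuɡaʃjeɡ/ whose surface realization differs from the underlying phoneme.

5

Segments that undergo a rule: /u/ → [ə] (rule 3); /u/ → [ə] (rule 3); /a/ → [ə] (rule 3); /e/ → [ə] (rule 3); /ɡ/ → [k] (rule 1).
All other segments surface unchanged.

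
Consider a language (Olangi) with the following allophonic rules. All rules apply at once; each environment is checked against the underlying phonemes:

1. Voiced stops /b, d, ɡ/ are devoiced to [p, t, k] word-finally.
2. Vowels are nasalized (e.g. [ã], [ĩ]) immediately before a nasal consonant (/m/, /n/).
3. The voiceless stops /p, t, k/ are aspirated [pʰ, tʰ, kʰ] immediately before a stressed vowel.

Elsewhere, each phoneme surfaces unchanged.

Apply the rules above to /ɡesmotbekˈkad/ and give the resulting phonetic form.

/ɡ/ — word-initial; rule 1 does not apply here → [ɡ].
/e/ (between /ɡ/ and /s/): rule 2 targets it, but not before a nasal consonant → unchanged [e].
/s/ — not in any rule's target class → [s].
/m/ — not in any rule's target class → [m].
/o/ (between /m/ and /t/): rule 2 targets it, but not before a nasal consonant → unchanged [o].
/t/ (between /o/ and /b/): rule 3 targets it, but not immediately before a stressed vowel → unchanged [t].
/b/ (between /t/ and /e/): rule 1 targets it, but not word-finally → unchanged [b].
/e/ — between /b/ and /k/; rule 2 does not apply here → [e].
/k/ — between /e/ and /k/; rule 3 does not apply here → [k].
/k/ — between /k/ and /a/, immediately before a stressed vowel — surfaces as [kʰ] (rule 3).
/a/ (between /k/ and /d/) fails the environment for rule 2, so it stays [a].
/d/ (word-final): word-finally, so rule 1 applies → [t].

[ɡesmotbekˈkʰat]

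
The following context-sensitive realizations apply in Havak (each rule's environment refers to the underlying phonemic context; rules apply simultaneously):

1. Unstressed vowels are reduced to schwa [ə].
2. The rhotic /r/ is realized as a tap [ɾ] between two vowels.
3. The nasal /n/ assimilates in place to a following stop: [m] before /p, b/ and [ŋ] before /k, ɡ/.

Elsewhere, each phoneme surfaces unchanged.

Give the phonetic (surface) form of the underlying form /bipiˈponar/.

[bəpəˈponər]

/b/ — not in any rule's target class → [b].
/i/ meets the environment for rule 1 (in an unstressed syllable) → [ə].
/p/ (between /i/ and /i/): no rule targets it → [p].
/i/ meets the environment for rule 1 (in an unstressed syllable) → [ə].
/p/ (between /i/ and /o/): no rule targets it → [p].
/o/ (between /p/ and /n/) is in the target of rule 1 but the environment (in an unstressed syllable) is not met → [o].
/n/ (between /o/ and /a/) fails the environment for rule 3, so it stays [n].
/a/ — between /n/ and /r/, in an unstressed syllable — surfaces as [ə] (rule 1).
/r/ — word-final; rule 2 does not apply here → [r].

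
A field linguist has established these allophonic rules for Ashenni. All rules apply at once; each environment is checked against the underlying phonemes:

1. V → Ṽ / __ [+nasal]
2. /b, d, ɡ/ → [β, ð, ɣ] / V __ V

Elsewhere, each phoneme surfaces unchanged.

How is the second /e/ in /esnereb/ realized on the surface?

[e]

/e/ (between /n/ and /r/) fails the environment for rule 1, so it stays [e].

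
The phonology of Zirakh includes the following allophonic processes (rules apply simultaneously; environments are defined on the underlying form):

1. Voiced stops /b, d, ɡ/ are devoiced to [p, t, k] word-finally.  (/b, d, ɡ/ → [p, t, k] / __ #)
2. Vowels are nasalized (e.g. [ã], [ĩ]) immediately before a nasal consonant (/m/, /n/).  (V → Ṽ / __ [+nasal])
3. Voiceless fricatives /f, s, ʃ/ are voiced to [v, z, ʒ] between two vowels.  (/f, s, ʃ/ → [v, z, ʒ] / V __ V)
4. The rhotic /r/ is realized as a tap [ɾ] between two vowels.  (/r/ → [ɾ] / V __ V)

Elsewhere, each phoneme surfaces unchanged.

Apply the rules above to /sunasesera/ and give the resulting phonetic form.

[sũnazezeɾa]

/s/ (word-initial): rule 3 targets it, but not between two vowels → unchanged [s].
/u/ meets the environment for rule 2 (before a nasal consonant) → [ũ].
/n/ (between /u/ and /a/): no rule targets it → [n].
/a/ (between /n/ and /s/): rule 2 targets it, but not before a nasal consonant → unchanged [a].
/s/ (between /a/ and /e/) occurs between two vowels → [z] by rule 3.
/e/ (between /s/ and /s/): rule 2 targets it, but not before a nasal consonant → unchanged [e].
Rule 3 applies to /s/ (between /e/ and /e/: between two vowels) → [z].
/e/ (between /s/ and /r/): rule 2 targets it, but not before a nasal consonant → unchanged [e].
/r/ — between /e/ and /a/, between two vowels — surfaces as [ɾ] (rule 4).
/a/ (word-final) fails the environment for rule 2, so it stays [a].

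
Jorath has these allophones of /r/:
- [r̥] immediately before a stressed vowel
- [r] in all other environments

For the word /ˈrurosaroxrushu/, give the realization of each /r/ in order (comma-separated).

[r̥], [r], [r], [r]

Occurrence 1 (position 1): immediately before a stressed vowel → [r̥].
Occurrence 2 (position 3): no conditioning environment matches → elsewhere allophone [r].
Occurrence 3 (position 7): no conditioning environment matches → elsewhere allophone [r].
Occurrence 4 (position 10): no conditioning environment matches → elsewhere allophone [r].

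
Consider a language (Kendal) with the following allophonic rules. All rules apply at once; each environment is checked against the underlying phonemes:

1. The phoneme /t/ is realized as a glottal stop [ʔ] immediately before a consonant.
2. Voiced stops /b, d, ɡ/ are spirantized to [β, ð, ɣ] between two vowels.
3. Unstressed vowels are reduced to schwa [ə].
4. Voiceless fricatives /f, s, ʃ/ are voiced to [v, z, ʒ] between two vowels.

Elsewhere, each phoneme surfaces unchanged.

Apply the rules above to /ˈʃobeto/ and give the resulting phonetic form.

/ʃ/ — word-initial; rule 4 does not apply here → [ʃ].
/o/ — between /ʃ/ and /b/; rule 3 does not apply here → [o].
Rule 2 applies to /b/ (between /o/ and /e/: between two vowels) → [β].
Rule 3 applies to /e/ (between /b/ and /t/: in an unstressed syllable) → [ə].
/t/ (between /e/ and /o/) is in the target of rule 1 but the environment (immediately before a consonant) is not met → [t].
/o/ (word-final) occurs in an unstressed syllable → [ə] by rule 3.

[ˈʃoβətə]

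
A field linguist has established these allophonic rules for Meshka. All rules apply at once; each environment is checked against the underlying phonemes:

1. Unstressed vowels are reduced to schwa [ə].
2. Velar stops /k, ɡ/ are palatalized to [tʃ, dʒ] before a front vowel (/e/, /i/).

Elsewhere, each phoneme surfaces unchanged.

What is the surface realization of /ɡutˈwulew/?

/ɡ/ (word-initial): rule 2 targets it, but not before a front vowel → unchanged [ɡ].
/u/ — between /ɡ/ and /t/, in an unstressed syllable — surfaces as [ə] (rule 1).
/t/ (between /u/ and /w/): no rule targets it → [t].
/w/ — not in any rule's target class → [w].
/u/ (between /w/ and /l/) fails the environment for rule 1, so it stays [u].
/l/ (between /u/ and /e/): no rule targets it → [l].
/e/ meets the environment for rule 1 (in an unstressed syllable) → [ə].
/w/ (word-final) is unaffected → [w].

[ɡətˈwuləw]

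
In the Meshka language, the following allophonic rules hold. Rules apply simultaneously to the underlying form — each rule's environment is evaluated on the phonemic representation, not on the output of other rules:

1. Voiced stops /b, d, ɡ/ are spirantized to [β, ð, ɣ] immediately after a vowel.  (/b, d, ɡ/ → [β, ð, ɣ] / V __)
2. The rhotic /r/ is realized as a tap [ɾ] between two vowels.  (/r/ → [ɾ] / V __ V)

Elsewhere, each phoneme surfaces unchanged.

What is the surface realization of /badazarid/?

/b/ (word-initial) is in the target of rule 1 but the environment (immediately after a vowel) is not met → [b].
/d/ meets the environment for rule 1 (immediately after a vowel) → [ð].
/r/ — between /a/ and /i/, between two vowels — surfaces as [ɾ] (rule 2).
/d/ (word-final): immediately after a vowel, so rule 1 applies → [ð].

[baðazaɾið]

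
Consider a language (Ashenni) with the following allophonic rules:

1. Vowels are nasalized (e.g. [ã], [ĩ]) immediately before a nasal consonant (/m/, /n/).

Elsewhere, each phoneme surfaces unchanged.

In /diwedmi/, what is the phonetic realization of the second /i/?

[i]

/i/ — word-final; rule 1 does not apply here → [i].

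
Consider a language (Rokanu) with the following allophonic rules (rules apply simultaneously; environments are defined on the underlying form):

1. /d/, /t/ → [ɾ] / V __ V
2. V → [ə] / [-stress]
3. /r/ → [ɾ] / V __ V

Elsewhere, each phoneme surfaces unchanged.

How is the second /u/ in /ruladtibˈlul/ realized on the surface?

[u]

/u/ — between /l/ and /l/; rule 2 does not apply here → [u].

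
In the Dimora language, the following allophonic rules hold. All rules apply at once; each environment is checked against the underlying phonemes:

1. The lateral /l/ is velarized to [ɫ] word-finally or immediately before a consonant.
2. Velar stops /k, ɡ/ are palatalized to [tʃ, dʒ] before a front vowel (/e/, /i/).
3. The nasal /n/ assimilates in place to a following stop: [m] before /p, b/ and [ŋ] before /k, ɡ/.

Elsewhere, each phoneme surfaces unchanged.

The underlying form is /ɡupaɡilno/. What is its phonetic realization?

[ɡupadʒiɫno]

/ɡ/ (word-initial): rule 2 targets it, but not before a front vowel → unchanged [ɡ].
/u/ — not in any rule's target class → [u].
/p/ stays [p].
/a/ (between /p/ and /ɡ/): no rule targets it → [a].
Rule 2 applies to /ɡ/ (between /a/ and /i/: before a front vowel) → [dʒ].
/i/ (between /ɡ/ and /l/) is unaffected → [i].
/l/ (between /i/ and /n/): word-finally or immediately before a consonant, so rule 1 applies → [ɫ].
/n/ (between /l/ and /o/) is in the target of rule 3 but the environment (before a labial or velar stop) is not met → [n].
/o/ stays [o].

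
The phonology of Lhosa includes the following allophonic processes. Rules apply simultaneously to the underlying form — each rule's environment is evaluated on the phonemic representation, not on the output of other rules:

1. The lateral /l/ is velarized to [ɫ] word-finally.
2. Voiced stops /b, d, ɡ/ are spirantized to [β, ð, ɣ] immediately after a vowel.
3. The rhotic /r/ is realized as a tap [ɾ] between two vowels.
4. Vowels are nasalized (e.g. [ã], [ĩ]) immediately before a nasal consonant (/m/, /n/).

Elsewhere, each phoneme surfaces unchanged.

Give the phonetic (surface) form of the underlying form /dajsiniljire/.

[dajsĩniljiɾe]

/d/ (word-initial): rule 2 targets it, but not immediately after a vowel → unchanged [d].
/a/ (between /d/ and /j/): rule 4 targets it, but not before a nasal consonant → unchanged [a].
Rule 4 applies to /i/ (between /s/ and /n/: before a nasal consonant) → [ĩ].
/i/ (between /n/ and /l/) is in the target of rule 4 but the environment (before a nasal consonant) is not met → [i].
/l/ — between /i/ and /j/; rule 1 does not apply here → [l].
/i/ (between /j/ and /r/) is in the target of rule 4 but the environment (before a nasal consonant) is not met → [i].
Rule 3 applies to /r/ (between /i/ and /e/: between two vowels) → [ɾ].
/e/ (word-final): rule 4 targets it, but not before a nasal consonant → unchanged [e].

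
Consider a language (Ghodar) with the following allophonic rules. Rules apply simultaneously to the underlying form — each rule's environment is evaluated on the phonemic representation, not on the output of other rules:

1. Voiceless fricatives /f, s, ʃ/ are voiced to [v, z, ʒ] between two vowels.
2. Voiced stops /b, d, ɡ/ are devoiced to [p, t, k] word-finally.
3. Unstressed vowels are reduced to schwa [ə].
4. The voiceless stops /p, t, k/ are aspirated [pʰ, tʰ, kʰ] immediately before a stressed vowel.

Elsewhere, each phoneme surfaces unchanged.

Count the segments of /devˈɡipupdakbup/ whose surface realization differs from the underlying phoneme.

4

Segments that undergo a rule: /e/ → [ə] (rule 3); /u/ → [ə] (rule 3); /a/ → [ə] (rule 3); /u/ → [ə] (rule 3).
All other segments surface unchanged.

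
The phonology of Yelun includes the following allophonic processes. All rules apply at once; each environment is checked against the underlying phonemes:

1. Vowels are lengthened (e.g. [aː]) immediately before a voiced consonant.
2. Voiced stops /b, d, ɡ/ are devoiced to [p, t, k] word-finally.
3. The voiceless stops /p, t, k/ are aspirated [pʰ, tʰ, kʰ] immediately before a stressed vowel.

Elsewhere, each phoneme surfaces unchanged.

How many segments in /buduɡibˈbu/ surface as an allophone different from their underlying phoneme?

3

Segments that undergo a rule: /u/ → [uː] (rule 1); /u/ → [uː] (rule 1); /i/ → [iː] (rule 1).
All other segments surface unchanged.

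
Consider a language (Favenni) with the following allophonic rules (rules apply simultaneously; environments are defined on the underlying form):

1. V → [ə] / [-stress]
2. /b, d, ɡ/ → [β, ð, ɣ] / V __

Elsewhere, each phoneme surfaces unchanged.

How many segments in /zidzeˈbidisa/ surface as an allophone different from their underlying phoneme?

Segments that undergo a rule: /i/ → [ə] (rule 1); /d/ → [ð] (rule 2); /e/ → [ə] (rule 1); /b/ → [β] (rule 2); /d/ → [ð] (rule 2); /i/ → [ə] (rule 1); /a/ → [ə] (rule 1).
All other segments surface unchanged.

7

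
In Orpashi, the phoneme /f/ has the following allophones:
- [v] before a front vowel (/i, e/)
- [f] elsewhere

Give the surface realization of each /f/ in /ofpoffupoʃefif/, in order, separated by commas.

[f], [f], [f], [v], [f]

Occurrence 1 (position 2): no conditioning environment matches → elsewhere allophone [f].
Occurrence 2 (position 5): no conditioning environment matches → elsewhere allophone [f].
Occurrence 3 (position 6): no conditioning environment matches → elsewhere allophone [f].
Occurrence 4 (position 12): before a front vowel (/i, e/) → [v].
Occurrence 5 (position 14): no conditioning environment matches → elsewhere allophone [f].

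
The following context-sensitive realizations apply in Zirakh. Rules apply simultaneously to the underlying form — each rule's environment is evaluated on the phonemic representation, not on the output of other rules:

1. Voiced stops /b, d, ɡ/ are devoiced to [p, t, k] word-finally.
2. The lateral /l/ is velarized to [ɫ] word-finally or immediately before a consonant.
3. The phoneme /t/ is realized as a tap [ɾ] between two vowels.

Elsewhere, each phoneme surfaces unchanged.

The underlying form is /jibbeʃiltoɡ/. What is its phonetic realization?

/j/ — not in any rule's target class → [j].
/i/ (between /j/ and /b/): no rule targets it → [i].
/b/ — between /i/ and /b/; rule 1 does not apply here → [b].
/b/ (between /b/ and /e/) fails the environment for rule 1, so it stays [b].
/e/ stays [e].
/ʃ/ stays [ʃ].
/i/ (between /ʃ/ and /l/): no rule targets it → [i].
/l/ — between /i/ and /t/, word-finally or immediately before a consonant — surfaces as [ɫ] (rule 2).
/t/ (between /l/ and /o/) fails the environment for rule 3, so it stays [t].
/o/ stays [o].
/ɡ/ — word-final, word-finally — surfaces as [k] (rule 1).

[jibbeʃiɫtok]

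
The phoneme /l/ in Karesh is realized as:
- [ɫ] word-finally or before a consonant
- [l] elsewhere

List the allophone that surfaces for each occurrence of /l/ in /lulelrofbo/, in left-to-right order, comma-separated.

Occurrence 1 (position 1): no conditioning environment matches → elsewhere allophone [l].
Occurrence 2 (position 3): no conditioning environment matches → elsewhere allophone [l].
Occurrence 3 (position 5): word-finally or before a consonant → [ɫ].

[l], [l], [ɫ]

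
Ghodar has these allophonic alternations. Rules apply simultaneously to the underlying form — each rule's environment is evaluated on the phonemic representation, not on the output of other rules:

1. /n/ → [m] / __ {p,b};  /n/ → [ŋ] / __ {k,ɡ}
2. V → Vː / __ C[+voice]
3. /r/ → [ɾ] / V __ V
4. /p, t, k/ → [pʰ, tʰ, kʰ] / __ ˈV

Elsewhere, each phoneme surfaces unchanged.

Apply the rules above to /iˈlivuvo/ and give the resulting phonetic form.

Rule 2 applies to /i/ (word-initial: before a voiced consonant) → [iː].
/l/ (between /i/ and /i/): no rule targets it → [l].
/i/ meets the environment for rule 2 (before a voiced consonant) → [iː].
/v/ — not in any rule's target class → [v].
Rule 2 applies to /u/ (between /v/ and /v/: before a voiced consonant) → [uː].
/v/ stays [v].
/o/ — word-final; rule 2 does not apply here → [o].

[iːˈliːvuːvo]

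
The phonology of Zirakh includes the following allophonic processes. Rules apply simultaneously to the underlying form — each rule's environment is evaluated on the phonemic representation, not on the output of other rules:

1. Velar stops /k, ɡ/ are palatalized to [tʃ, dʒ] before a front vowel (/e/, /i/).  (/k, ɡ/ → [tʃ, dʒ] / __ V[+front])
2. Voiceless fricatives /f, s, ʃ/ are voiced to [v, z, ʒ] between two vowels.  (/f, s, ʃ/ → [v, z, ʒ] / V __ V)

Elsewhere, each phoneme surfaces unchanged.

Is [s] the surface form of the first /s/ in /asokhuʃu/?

/s/ — between /a/ and /o/, between two vowels — surfaces as [z] (rule 2).
The actual realization is [z], not [s].

No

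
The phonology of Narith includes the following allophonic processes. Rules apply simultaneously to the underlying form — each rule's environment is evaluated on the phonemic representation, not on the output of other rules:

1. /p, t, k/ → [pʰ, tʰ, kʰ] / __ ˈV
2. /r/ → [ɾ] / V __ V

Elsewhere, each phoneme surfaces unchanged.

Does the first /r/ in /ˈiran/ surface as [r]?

Rule 2 applies to /r/ (between /i/ and /a/: between two vowels) → [ɾ].
The actual realization is [ɾ], not [r].

No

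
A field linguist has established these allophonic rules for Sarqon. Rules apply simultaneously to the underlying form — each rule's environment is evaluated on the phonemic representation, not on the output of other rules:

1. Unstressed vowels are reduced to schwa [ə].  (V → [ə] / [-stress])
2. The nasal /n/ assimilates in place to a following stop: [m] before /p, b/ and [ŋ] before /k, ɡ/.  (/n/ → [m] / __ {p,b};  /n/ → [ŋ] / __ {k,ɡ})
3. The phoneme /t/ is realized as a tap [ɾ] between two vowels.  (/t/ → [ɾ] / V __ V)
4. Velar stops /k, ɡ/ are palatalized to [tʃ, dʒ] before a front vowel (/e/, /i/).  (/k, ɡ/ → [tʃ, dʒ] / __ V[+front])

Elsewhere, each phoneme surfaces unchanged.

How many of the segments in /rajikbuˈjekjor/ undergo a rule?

4

Segments that undergo a rule: /a/ → [ə] (rule 1); /i/ → [ə] (rule 1); /u/ → [ə] (rule 1); /o/ → [ə] (rule 1).
All other segments surface unchanged.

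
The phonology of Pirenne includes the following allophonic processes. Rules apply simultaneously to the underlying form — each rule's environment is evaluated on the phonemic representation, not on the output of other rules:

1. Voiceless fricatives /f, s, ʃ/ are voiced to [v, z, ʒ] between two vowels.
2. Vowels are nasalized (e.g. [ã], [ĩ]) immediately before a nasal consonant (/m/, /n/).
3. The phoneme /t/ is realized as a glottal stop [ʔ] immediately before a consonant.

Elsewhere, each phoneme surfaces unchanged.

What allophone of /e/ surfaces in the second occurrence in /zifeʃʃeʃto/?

[e]

/e/ (between /ʃ/ and /ʃ/): rule 2 targets it, but not before a nasal consonant → unchanged [e].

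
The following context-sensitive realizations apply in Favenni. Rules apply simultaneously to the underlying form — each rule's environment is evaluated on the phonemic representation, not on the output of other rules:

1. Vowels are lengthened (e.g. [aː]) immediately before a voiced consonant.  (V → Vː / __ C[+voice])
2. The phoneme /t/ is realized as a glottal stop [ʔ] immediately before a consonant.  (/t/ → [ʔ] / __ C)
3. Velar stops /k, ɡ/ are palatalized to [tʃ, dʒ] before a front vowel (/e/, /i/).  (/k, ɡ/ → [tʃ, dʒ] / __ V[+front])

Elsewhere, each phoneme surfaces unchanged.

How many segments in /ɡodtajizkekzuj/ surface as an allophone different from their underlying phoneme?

Segments that undergo a rule: /o/ → [oː] (rule 1); /a/ → [aː] (rule 1); /i/ → [iː] (rule 1); /k/ → [tʃ] (rule 3); /u/ → [uː] (rule 1).
All other segments surface unchanged.

5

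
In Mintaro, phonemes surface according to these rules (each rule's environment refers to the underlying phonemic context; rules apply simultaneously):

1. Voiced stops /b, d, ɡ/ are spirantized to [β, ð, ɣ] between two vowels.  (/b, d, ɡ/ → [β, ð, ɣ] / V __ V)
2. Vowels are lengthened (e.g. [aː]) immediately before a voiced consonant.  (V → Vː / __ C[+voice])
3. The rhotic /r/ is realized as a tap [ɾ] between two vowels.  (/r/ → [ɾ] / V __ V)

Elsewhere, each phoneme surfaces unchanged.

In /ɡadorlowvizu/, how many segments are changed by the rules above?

5

Segments that undergo a rule: /a/ → [aː] (rule 2); /d/ → [ð] (rule 1); /o/ → [oː] (rule 2); /o/ → [oː] (rule 2); /i/ → [iː] (rule 2).
All other segments surface unchanged.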